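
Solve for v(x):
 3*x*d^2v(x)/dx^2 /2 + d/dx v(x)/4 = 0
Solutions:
 v(x) = C1 + C2*x^(5/6)


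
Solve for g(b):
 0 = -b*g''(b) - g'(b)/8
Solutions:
 g(b) = C1 + C2*b^(7/8)


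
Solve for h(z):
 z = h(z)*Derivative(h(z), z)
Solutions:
 h(z) = -sqrt(C1 + z^2)
 h(z) = sqrt(C1 + z^2)


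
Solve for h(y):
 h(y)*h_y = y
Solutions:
 h(y) = -sqrt(C1 + y^2)
 h(y) = sqrt(C1 + y^2)


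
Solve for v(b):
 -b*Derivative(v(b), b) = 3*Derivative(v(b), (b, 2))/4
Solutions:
 v(b) = C1 + C2*erf(sqrt(6)*b/3)


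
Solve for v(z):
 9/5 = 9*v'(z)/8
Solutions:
 v(z) = C1 + 8*z/5


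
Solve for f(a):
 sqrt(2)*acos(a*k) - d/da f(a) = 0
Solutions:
 f(a) = C1 + sqrt(2)*Piecewise((a*acos(a*k) - sqrt(-a^2*k^2 + 1)/k, Ne(k, 0)), (pi*a/2, True))


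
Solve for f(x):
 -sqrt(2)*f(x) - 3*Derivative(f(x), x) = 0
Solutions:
 f(x) = C1*exp(-sqrt(2)*x/3)


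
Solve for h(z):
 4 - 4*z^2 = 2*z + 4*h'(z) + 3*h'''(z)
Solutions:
 h(z) = C1 + C2*sin(2*sqrt(3)*z/3) + C3*cos(2*sqrt(3)*z/3) - z^3/3 - z^2/4 + 5*z/2


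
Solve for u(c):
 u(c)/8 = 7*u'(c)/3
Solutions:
 u(c) = C1*exp(3*c/56)


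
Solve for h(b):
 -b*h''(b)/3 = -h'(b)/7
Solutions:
 h(b) = C1 + C2*b^(10/7)


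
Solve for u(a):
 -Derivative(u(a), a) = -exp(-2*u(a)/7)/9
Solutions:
 u(a) = 7*log(-sqrt(C1 + a)) - 7*log(21) + 7*log(14)/2
 u(a) = 7*log(C1 + a)/2 - 7*log(21) + 7*log(14)/2


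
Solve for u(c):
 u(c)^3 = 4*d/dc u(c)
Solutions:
 u(c) = -sqrt(2)*sqrt(-1/(C1 + c))
 u(c) = sqrt(2)*sqrt(-1/(C1 + c))


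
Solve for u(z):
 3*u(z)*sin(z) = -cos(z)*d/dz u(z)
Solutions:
 u(z) = C1*cos(z)^3


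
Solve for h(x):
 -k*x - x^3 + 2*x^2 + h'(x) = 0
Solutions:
 h(x) = C1 + k*x^2/2 + x^4/4 - 2*x^3/3


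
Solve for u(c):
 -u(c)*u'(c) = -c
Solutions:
 u(c) = -sqrt(C1 + c^2)
 u(c) = sqrt(C1 + c^2)


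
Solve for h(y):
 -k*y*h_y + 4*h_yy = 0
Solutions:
 h(y) = Piecewise((-sqrt(2)*sqrt(pi)*C1*erf(sqrt(2)*y*sqrt(-k)/4)/sqrt(-k) - C2, (k > 0) | (k < 0)), (-C1*y - C2, True))


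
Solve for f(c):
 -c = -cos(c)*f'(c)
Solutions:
 f(c) = C1 + Integral(c/cos(c), c)


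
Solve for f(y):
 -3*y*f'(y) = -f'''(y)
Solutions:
 f(y) = C1 + Integral(C2*airyai(3^(1/3)*y) + C3*airybi(3^(1/3)*y), y)


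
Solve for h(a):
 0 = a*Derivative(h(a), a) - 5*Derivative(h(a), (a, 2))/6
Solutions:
 h(a) = C1 + C2*erfi(sqrt(15)*a/5)


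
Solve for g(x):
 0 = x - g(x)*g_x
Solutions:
 g(x) = -sqrt(C1 + x^2)
 g(x) = sqrt(C1 + x^2)


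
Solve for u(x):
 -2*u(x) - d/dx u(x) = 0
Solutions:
 u(x) = C1*exp(-2*x)


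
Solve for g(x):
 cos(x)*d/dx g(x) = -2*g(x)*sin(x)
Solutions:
 g(x) = C1*cos(x)^2


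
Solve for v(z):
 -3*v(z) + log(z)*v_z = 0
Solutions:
 v(z) = C1*exp(3*li(z))


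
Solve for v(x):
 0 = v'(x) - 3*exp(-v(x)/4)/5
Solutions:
 v(x) = 4*log(C1 + 3*x/20)


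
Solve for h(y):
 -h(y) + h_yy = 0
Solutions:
 h(y) = C1*exp(-y) + C2*exp(y)


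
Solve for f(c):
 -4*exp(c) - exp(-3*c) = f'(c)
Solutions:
 f(c) = C1 - 4*exp(c) + exp(-3*c)/3


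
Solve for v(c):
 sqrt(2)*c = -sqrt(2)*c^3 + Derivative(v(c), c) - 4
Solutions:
 v(c) = C1 + sqrt(2)*c^4/4 + sqrt(2)*c^2/2 + 4*c


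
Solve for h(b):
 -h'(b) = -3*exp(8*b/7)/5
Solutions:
 h(b) = C1 + 21*exp(8*b/7)/40


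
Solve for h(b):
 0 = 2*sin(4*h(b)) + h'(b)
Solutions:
 h(b) = -acos((-C1 - exp(16*b))/(C1 - exp(16*b)))/4 + pi/2
 h(b) = acos((-C1 - exp(16*b))/(C1 - exp(16*b)))/4


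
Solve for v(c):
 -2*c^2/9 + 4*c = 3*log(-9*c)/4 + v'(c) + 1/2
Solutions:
 v(c) = C1 - 2*c^3/27 + 2*c^2 - 3*c*log(-c)/4 + c*(1 - 6*log(3))/4


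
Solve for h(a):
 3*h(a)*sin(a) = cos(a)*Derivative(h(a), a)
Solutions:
 h(a) = C1/cos(a)^3


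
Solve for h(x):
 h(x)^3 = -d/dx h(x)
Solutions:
 h(x) = -sqrt(2)*sqrt(-1/(C1 - x))/2
 h(x) = sqrt(2)*sqrt(-1/(C1 - x))/2


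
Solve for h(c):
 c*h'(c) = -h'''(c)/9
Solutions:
 h(c) = C1 + Integral(C2*airyai(-3^(2/3)*c) + C3*airybi(-3^(2/3)*c), c)


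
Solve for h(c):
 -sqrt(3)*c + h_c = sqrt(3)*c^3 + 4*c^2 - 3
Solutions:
 h(c) = C1 + sqrt(3)*c^4/4 + 4*c^3/3 + sqrt(3)*c^2/2 - 3*c


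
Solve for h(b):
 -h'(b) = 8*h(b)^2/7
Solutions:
 h(b) = 7/(C1 + 8*b)


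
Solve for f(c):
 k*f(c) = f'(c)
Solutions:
 f(c) = C1*exp(c*k)


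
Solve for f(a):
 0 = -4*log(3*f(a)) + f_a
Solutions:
 -Integral(1/(log(_y) + log(3)), (_y, f(a)))/4 = C1 - a


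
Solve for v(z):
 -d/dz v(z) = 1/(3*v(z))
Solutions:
 v(z) = -sqrt(C1 - 6*z)/3
 v(z) = sqrt(C1 - 6*z)/3


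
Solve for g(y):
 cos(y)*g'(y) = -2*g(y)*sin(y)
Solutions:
 g(y) = C1*cos(y)^2


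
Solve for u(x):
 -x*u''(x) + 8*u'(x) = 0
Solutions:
 u(x) = C1 + C2*x^9


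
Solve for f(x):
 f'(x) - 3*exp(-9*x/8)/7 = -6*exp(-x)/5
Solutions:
 f(x) = C1 + 6*exp(-x)/5 - 8*exp(-9*x/8)/21


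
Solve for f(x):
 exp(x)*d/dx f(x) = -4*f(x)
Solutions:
 f(x) = C1*exp(4*exp(-x))


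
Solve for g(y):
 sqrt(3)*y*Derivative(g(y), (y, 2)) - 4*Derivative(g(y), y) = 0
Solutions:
 g(y) = C1 + C2*y^(1 + 4*sqrt(3)/3)


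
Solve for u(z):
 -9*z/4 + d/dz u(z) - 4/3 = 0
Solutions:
 u(z) = C1 + 9*z^2/8 + 4*z/3


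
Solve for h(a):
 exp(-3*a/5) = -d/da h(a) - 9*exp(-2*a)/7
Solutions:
 h(a) = C1 + 9*exp(-2*a)/14 + 5*exp(-3*a/5)/3


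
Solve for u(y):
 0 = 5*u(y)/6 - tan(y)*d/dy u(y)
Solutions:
 u(y) = C1*sin(y)^(5/6)


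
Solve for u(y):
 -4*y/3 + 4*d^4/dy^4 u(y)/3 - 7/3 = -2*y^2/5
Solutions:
 u(y) = C1 + C2*y + C3*y^2 + C4*y^3 - y^6/1200 + y^5/120 + 7*y^4/96


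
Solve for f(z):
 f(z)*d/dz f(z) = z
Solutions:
 f(z) = -sqrt(C1 + z^2)
 f(z) = sqrt(C1 + z^2)


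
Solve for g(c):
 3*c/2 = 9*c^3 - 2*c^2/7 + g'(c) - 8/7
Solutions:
 g(c) = C1 - 9*c^4/4 + 2*c^3/21 + 3*c^2/4 + 8*c/7


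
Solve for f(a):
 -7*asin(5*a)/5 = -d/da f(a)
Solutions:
 f(a) = C1 + 7*a*asin(5*a)/5 + 7*sqrt(1 - 25*a^2)/25


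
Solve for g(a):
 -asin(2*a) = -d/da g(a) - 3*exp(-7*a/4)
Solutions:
 g(a) = C1 + a*asin(2*a) + sqrt(1 - 4*a^2)/2 + 12*exp(-7*a/4)/7


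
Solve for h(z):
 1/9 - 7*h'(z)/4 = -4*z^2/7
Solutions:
 h(z) = C1 + 16*z^3/147 + 4*z/63


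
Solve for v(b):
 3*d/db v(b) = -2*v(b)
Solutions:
 v(b) = C1*exp(-2*b/3)


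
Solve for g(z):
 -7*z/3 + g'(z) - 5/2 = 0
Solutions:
 g(z) = C1 + 7*z^2/6 + 5*z/2


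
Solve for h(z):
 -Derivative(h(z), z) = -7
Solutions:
 h(z) = C1 + 7*z


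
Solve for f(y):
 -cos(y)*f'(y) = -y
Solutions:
 f(y) = C1 + Integral(y/cos(y), y)


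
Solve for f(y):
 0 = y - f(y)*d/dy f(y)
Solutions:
 f(y) = -sqrt(C1 + y^2)
 f(y) = sqrt(C1 + y^2)


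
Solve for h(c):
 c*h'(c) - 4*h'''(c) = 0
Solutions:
 h(c) = C1 + Integral(C2*airyai(2^(1/3)*c/2) + C3*airybi(2^(1/3)*c/2), c)


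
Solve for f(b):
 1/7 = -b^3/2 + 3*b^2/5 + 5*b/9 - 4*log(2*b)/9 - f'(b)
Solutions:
 f(b) = C1 - b^4/8 + b^3/5 + 5*b^2/18 - 4*b*log(b)/9 - 4*b*log(2)/9 + 19*b/63


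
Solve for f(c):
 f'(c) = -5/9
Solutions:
 f(c) = C1 - 5*c/9


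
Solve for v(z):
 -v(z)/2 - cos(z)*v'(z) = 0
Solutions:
 v(z) = C1*(sin(z) - 1)^(1/4)/(sin(z) + 1)^(1/4)


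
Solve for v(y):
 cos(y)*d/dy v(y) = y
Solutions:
 v(y) = C1 + Integral(y/cos(y), y)


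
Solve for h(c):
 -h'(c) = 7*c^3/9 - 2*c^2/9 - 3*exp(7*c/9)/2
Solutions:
 h(c) = C1 - 7*c^4/36 + 2*c^3/27 + 27*exp(7*c/9)/14


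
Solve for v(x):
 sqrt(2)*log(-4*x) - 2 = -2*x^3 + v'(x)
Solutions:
 v(x) = C1 + x^4/2 + sqrt(2)*x*log(-x) + x*(-2 - sqrt(2) + 2*sqrt(2)*log(2))


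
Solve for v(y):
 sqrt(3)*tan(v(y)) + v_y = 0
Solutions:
 v(y) = pi - asin(C1*exp(-sqrt(3)*y))
 v(y) = asin(C1*exp(-sqrt(3)*y))


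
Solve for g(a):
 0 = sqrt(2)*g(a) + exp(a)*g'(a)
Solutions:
 g(a) = C1*exp(sqrt(2)*exp(-a))


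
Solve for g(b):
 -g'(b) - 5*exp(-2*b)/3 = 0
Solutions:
 g(b) = C1 + 5*exp(-2*b)/6


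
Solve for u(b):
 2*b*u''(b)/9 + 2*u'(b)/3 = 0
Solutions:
 u(b) = C1 + C2/b^2


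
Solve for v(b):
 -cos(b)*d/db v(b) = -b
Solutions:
 v(b) = C1 + Integral(b/cos(b), b)


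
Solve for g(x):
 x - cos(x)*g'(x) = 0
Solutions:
 g(x) = C1 + Integral(x/cos(x), x)


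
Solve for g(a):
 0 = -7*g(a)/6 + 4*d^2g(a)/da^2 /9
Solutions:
 g(a) = C1*exp(-sqrt(42)*a/4) + C2*exp(sqrt(42)*a/4)


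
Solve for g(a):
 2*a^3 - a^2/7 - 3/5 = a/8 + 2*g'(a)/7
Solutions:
 g(a) = C1 + 7*a^4/4 - a^3/6 - 7*a^2/32 - 21*a/10


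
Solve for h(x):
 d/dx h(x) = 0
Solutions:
 h(x) = C1


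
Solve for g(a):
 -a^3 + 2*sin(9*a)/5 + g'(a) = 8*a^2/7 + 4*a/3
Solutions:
 g(a) = C1 + a^4/4 + 8*a^3/21 + 2*a^2/3 + 2*cos(9*a)/45


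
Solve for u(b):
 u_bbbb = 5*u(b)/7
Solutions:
 u(b) = C1*exp(-5^(1/4)*7^(3/4)*b/7) + C2*exp(5^(1/4)*7^(3/4)*b/7) + C3*sin(5^(1/4)*7^(3/4)*b/7) + C4*cos(5^(1/4)*7^(3/4)*b/7)


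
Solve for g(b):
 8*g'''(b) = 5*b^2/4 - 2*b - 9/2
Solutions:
 g(b) = C1 + C2*b + C3*b^2 + b^5/384 - b^4/96 - 3*b^3/32


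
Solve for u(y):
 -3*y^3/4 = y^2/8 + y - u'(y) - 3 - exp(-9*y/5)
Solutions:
 u(y) = C1 + 3*y^4/16 + y^3/24 + y^2/2 - 3*y + 5*exp(-9*y/5)/9


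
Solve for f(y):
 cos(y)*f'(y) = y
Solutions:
 f(y) = C1 + Integral(y/cos(y), y)


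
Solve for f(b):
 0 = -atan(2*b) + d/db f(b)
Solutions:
 f(b) = C1 + b*atan(2*b) - log(4*b^2 + 1)/4


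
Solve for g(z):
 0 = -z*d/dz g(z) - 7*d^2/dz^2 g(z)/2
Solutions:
 g(z) = C1 + C2*erf(sqrt(7)*z/7)


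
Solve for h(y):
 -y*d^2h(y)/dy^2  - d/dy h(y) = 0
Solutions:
 h(y) = C1 + C2*log(y)


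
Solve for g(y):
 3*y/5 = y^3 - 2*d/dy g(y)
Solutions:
 g(y) = C1 + y^4/8 - 3*y^2/20


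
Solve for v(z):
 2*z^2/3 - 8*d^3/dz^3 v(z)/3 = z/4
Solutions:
 v(z) = C1 + C2*z + C3*z^2 + z^5/240 - z^4/256


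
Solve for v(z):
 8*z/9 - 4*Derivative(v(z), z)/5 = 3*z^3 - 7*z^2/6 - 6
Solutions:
 v(z) = C1 - 15*z^4/16 + 35*z^3/72 + 5*z^2/9 + 15*z/2


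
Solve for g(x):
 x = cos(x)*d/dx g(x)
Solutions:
 g(x) = C1 + Integral(x/cos(x), x)


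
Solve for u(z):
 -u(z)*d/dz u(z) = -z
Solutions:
 u(z) = -sqrt(C1 + z^2)
 u(z) = sqrt(C1 + z^2)


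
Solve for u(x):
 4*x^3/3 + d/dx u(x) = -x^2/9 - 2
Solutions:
 u(x) = C1 - x^4/3 - x^3/27 - 2*x


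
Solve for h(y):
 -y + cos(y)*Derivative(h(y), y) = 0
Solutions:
 h(y) = C1 + Integral(y/cos(y), y)


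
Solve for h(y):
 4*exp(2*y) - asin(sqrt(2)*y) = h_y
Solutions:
 h(y) = C1 - y*asin(sqrt(2)*y) - sqrt(2)*sqrt(1 - 2*y^2)/2 + 2*exp(2*y)


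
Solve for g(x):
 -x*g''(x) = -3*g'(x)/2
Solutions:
 g(x) = C1 + C2*x^(5/2)


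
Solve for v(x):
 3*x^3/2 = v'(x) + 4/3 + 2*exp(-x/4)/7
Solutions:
 v(x) = C1 + 3*x^4/8 - 4*x/3 + 8*exp(-x/4)/7


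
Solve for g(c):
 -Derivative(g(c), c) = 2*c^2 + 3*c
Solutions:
 g(c) = C1 - 2*c^3/3 - 3*c^2/2


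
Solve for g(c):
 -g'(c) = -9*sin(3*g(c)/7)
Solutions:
 -9*c + 7*log(cos(3*g(c)/7) - 1)/6 - 7*log(cos(3*g(c)/7) + 1)/6 = C1


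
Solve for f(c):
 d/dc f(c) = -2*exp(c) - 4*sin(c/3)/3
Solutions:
 f(c) = C1 - 2*exp(c) + 4*cos(c/3)


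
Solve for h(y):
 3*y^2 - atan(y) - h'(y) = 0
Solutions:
 h(y) = C1 + y^3 - y*atan(y) + log(y^2 + 1)/2


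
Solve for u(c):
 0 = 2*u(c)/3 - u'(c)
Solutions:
 u(c) = C1*exp(2*c/3)


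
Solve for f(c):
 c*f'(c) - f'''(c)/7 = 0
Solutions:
 f(c) = C1 + Integral(C2*airyai(7^(1/3)*c) + C3*airybi(7^(1/3)*c), c)


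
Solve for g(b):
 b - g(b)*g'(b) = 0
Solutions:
 g(b) = -sqrt(C1 + b^2)
 g(b) = sqrt(C1 + b^2)


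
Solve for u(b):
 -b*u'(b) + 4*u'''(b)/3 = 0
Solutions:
 u(b) = C1 + Integral(C2*airyai(6^(1/3)*b/2) + C3*airybi(6^(1/3)*b/2), b)


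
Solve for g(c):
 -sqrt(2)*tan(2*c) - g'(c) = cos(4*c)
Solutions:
 g(c) = C1 + sqrt(2)*log(cos(2*c))/2 - sin(4*c)/4


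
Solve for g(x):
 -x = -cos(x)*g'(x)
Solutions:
 g(x) = C1 + Integral(x/cos(x), x)


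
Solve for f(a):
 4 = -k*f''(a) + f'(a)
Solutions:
 f(a) = C1 + C2*exp(a/k) + 4*a


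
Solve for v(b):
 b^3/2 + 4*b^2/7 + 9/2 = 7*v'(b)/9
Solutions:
 v(b) = C1 + 9*b^4/56 + 12*b^3/49 + 81*b/14


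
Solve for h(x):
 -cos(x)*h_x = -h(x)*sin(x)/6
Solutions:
 h(x) = C1/cos(x)^(1/6)


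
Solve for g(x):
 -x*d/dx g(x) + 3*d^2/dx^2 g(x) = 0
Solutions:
 g(x) = C1 + C2*erfi(sqrt(6)*x/6)


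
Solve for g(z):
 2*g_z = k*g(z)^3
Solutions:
 g(z) = -sqrt(-1/(C1 + k*z))
 g(z) = sqrt(-1/(C1 + k*z))


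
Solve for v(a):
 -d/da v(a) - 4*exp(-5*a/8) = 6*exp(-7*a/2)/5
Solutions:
 v(a) = C1 + 12*exp(-7*a/2)/35 + 32*exp(-5*a/8)/5


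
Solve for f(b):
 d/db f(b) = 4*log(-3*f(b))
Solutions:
 -Integral(1/(log(-_y) + log(3)), (_y, f(b)))/4 = C1 - b


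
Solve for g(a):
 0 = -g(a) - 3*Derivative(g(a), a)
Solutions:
 g(a) = C1*exp(-a/3)


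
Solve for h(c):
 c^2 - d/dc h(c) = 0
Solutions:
 h(c) = C1 + c^3/3


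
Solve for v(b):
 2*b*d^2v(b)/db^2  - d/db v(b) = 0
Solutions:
 v(b) = C1 + C2*b^(3/2)


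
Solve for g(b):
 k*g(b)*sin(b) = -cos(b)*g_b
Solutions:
 g(b) = C1*exp(k*log(cos(b)))


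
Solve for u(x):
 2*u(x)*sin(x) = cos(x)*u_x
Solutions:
 u(x) = C1/cos(x)^2


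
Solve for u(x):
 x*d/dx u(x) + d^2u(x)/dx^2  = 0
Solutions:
 u(x) = C1 + C2*erf(sqrt(2)*x/2)


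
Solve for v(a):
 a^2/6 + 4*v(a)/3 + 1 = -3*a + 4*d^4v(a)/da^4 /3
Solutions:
 v(a) = C1*exp(-a) + C2*exp(a) + C3*sin(a) + C4*cos(a) - a^2/8 - 9*a/4 - 3/4


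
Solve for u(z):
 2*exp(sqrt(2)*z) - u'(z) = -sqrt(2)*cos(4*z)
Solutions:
 u(z) = C1 + sqrt(2)*exp(sqrt(2)*z) + sqrt(2)*sin(4*z)/4


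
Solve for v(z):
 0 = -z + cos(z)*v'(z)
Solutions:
 v(z) = C1 + Integral(z/cos(z), z)


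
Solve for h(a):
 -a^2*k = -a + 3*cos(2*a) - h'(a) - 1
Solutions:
 h(a) = C1 + a^3*k/3 - a^2/2 - a + 3*sin(2*a)/2


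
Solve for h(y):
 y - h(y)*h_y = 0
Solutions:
 h(y) = -sqrt(C1 + y^2)
 h(y) = sqrt(C1 + y^2)


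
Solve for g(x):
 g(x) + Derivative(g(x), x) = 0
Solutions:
 g(x) = C1*exp(-x)


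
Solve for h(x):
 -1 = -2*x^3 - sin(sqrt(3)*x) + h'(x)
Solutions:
 h(x) = C1 + x^4/2 - x - sqrt(3)*cos(sqrt(3)*x)/3


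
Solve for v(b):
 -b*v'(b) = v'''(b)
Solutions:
 v(b) = C1 + Integral(C2*airyai(-b) + C3*airybi(-b), b)


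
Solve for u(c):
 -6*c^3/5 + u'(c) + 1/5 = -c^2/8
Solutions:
 u(c) = C1 + 3*c^4/10 - c^3/24 - c/5


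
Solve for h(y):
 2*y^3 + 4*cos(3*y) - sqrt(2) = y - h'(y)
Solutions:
 h(y) = C1 - y^4/2 + y^2/2 + sqrt(2)*y - 4*sin(3*y)/3


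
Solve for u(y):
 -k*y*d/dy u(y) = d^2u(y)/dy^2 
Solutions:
 u(y) = Piecewise((-sqrt(2)*sqrt(pi)*C1*erf(sqrt(2)*sqrt(k)*y/2)/(2*sqrt(k)) - C2, (k > 0) | (k < 0)), (-C1*y - C2, True))


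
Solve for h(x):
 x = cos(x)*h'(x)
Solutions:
 h(x) = C1 + Integral(x/cos(x), x)


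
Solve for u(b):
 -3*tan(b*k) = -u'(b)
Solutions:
 u(b) = C1 + 3*Piecewise((-log(cos(b*k))/k, Ne(k, 0)), (0, True))


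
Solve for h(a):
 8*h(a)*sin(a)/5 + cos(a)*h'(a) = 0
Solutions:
 h(a) = C1*cos(a)^(8/5)


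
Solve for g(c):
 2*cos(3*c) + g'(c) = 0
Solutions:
 g(c) = C1 - 2*sin(3*c)/3


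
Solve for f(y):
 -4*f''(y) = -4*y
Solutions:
 f(y) = C1 + C2*y + y^3/6


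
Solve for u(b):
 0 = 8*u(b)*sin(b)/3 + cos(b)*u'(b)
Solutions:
 u(b) = C1*cos(b)^(8/3)


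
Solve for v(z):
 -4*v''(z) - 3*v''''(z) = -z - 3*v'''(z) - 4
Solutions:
 v(z) = C1 + C2*z + z^3/24 + 19*z^2/32 + (C3*sin(sqrt(39)*z/6) + C4*cos(sqrt(39)*z/6))*exp(z/2)


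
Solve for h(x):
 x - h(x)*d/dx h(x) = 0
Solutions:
 h(x) = -sqrt(C1 + x^2)
 h(x) = sqrt(C1 + x^2)


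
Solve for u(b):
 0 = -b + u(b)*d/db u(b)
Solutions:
 u(b) = -sqrt(C1 + b^2)
 u(b) = sqrt(C1 + b^2)


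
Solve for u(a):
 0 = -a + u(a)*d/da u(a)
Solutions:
 u(a) = -sqrt(C1 + a^2)
 u(a) = sqrt(C1 + a^2)


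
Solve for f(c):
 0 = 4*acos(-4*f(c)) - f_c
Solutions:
 Integral(1/acos(-4*_y), (_y, f(c))) = C1 + 4*c


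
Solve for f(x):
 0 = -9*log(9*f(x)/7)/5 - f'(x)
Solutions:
 5*Integral(1/(log(_y) - log(7) + 2*log(3)), (_y, f(x)))/9 = C1 - x


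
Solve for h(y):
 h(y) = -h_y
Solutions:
 h(y) = C1*exp(-y)


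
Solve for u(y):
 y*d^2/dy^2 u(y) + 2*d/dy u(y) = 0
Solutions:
 u(y) = C1 + C2/y


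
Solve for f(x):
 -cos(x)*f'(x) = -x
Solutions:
 f(x) = C1 + Integral(x/cos(x), x)


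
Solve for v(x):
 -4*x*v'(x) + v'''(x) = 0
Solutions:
 v(x) = C1 + Integral(C2*airyai(2^(2/3)*x) + C3*airybi(2^(2/3)*x), x)


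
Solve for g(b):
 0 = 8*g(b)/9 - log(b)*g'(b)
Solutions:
 g(b) = C1*exp(8*li(b)/9)


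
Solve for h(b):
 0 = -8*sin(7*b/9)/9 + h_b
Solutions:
 h(b) = C1 - 8*cos(7*b/9)/7


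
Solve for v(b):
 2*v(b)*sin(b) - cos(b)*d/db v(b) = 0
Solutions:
 v(b) = C1/cos(b)^2


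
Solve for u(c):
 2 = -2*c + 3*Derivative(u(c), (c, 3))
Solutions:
 u(c) = C1 + C2*c + C3*c^2 + c^4/36 + c^3/9


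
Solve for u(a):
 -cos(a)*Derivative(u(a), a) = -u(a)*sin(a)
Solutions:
 u(a) = C1/cos(a)


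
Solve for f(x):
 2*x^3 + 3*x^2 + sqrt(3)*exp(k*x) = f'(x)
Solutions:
 f(x) = C1 + x^4/2 + x^3 + sqrt(3)*exp(k*x)/k


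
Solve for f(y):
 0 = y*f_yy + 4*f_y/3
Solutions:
 f(y) = C1 + C2/y^(1/3)


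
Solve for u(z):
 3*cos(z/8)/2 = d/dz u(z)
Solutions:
 u(z) = C1 + 12*sin(z/8)


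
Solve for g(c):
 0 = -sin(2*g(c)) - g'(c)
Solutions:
 g(c) = pi - acos((-C1 - exp(4*c))/(C1 - exp(4*c)))/2
 g(c) = acos((-C1 - exp(4*c))/(C1 - exp(4*c)))/2


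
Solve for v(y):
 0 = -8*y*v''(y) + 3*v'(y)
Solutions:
 v(y) = C1 + C2*y^(11/8)


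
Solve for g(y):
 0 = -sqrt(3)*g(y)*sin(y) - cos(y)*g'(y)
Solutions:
 g(y) = C1*cos(y)^(sqrt(3))


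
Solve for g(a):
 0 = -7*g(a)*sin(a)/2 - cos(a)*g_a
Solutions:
 g(a) = C1*cos(a)^(7/2)


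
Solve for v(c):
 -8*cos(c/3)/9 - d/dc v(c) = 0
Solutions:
 v(c) = C1 - 8*sin(c/3)/3


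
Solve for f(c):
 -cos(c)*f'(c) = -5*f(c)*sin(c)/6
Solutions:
 f(c) = C1/cos(c)^(5/6)


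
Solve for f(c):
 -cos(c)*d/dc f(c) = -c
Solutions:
 f(c) = C1 + Integral(c/cos(c), c)


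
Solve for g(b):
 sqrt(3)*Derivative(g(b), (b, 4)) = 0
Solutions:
 g(b) = C1 + C2*b + C3*b^2 + C4*b^3


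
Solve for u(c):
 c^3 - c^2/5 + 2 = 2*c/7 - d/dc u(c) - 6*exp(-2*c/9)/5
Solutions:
 u(c) = C1 - c^4/4 + c^3/15 + c^2/7 - 2*c + 27*exp(-2*c/9)/5


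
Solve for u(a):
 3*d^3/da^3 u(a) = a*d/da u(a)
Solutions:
 u(a) = C1 + Integral(C2*airyai(3^(2/3)*a/3) + C3*airybi(3^(2/3)*a/3), a)


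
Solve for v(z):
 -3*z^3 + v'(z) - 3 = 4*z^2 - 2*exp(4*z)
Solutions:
 v(z) = C1 + 3*z^4/4 + 4*z^3/3 + 3*z - exp(4*z)/2


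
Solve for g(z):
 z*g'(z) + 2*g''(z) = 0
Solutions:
 g(z) = C1 + C2*erf(z/2)


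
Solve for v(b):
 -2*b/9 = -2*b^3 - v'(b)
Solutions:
 v(b) = C1 - b^4/2 + b^2/9


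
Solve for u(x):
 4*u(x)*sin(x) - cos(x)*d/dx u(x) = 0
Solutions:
 u(x) = C1/cos(x)^4


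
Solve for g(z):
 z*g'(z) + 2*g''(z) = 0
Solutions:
 g(z) = C1 + C2*erf(z/2)


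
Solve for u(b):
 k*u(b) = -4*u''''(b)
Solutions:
 u(b) = C1*exp(-sqrt(2)*b*(-k)^(1/4)/2) + C2*exp(sqrt(2)*b*(-k)^(1/4)/2) + C3*exp(-sqrt(2)*I*b*(-k)^(1/4)/2) + C4*exp(sqrt(2)*I*b*(-k)^(1/4)/2)


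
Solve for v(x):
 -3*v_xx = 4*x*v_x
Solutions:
 v(x) = C1 + C2*erf(sqrt(6)*x/3)


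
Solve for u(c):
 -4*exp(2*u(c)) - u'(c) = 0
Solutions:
 u(c) = log(-sqrt(-1/(C1 - 4*c))) - log(2)/2
 u(c) = log(-1/(C1 - 4*c))/2 - log(2)/2


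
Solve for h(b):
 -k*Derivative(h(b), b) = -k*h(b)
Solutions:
 h(b) = C1*exp(b)


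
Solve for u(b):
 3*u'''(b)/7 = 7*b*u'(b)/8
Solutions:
 u(b) = C1 + Integral(C2*airyai(21^(2/3)*b/6) + C3*airybi(21^(2/3)*b/6), b)


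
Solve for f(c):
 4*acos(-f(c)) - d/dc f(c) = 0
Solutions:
 Integral(1/acos(-_y), (_y, f(c))) = C1 + 4*c


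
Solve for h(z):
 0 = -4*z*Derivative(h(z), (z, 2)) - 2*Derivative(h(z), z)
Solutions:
 h(z) = C1 + C2*sqrt(z)


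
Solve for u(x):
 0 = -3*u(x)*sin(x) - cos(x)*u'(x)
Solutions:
 u(x) = C1*cos(x)^3


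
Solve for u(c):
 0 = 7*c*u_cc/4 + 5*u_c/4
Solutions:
 u(c) = C1 + C2*c^(2/7)


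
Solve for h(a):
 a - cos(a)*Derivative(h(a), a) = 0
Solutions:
 h(a) = C1 + Integral(a/cos(a), a)


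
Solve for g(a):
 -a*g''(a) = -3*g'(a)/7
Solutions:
 g(a) = C1 + C2*a^(10/7)


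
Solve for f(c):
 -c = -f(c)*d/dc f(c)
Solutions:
 f(c) = -sqrt(C1 + c^2)
 f(c) = sqrt(C1 + c^2)


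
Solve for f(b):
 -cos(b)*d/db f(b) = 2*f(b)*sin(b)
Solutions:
 f(b) = C1*cos(b)^2


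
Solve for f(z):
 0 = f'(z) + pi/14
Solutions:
 f(z) = C1 - pi*z/14


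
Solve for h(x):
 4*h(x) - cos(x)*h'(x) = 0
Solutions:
 h(x) = C1*(sin(x)^2 + 2*sin(x) + 1)/(sin(x)^2 - 2*sin(x) + 1)


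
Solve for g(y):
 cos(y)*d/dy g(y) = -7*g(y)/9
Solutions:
 g(y) = C1*(sin(y) - 1)^(7/18)/(sin(y) + 1)^(7/18)


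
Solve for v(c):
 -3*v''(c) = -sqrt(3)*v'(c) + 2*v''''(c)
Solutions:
 v(c) = C1 + C2*exp(2^(1/3)*3^(1/6)*c*(-3^(2/3)*(3 + sqrt(15))^(1/3) + 3*2^(1/3)/(3 + sqrt(15))^(1/3))/12)*sin(6^(1/3)*c*(6^(1/3)/(3 + sqrt(15))^(1/3) + (3 + sqrt(15))^(1/3))/4) + C3*exp(2^(1/3)*3^(1/6)*c*(-3^(2/3)*(3 + sqrt(15))^(1/3) + 3*2^(1/3)/(3 + sqrt(15))^(1/3))/12)*cos(6^(1/3)*c*(6^(1/3)/(3 + sqrt(15))^(1/3) + (3 + sqrt(15))^(1/3))/4) + C4*exp(-2^(1/3)*3^(1/6)*c*(-3^(2/3)*(3 + sqrt(15))^(1/3) + 3*2^(1/3)/(3 + sqrt(15))^(1/3))/6)


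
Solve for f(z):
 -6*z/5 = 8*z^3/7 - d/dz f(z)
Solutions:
 f(z) = C1 + 2*z^4/7 + 3*z^2/5


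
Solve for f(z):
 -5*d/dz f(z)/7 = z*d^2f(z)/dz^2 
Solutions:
 f(z) = C1 + C2*z^(2/7)


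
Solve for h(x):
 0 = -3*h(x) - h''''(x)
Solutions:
 h(x) = (C1*sin(sqrt(2)*3^(1/4)*x/2) + C2*cos(sqrt(2)*3^(1/4)*x/2))*exp(-sqrt(2)*3^(1/4)*x/2) + (C3*sin(sqrt(2)*3^(1/4)*x/2) + C4*cos(sqrt(2)*3^(1/4)*x/2))*exp(sqrt(2)*3^(1/4)*x/2)


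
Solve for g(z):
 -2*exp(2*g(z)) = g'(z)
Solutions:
 g(z) = log(-sqrt(-1/(C1 - 2*z))) - log(2)/2
 g(z) = log(-1/(C1 - 2*z))/2 - log(2)/2


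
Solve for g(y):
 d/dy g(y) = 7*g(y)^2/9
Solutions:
 g(y) = -9/(C1 + 7*y)


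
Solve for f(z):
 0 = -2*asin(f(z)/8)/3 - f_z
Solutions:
 Integral(1/asin(_y/8), (_y, f(z))) = C1 - 2*z/3


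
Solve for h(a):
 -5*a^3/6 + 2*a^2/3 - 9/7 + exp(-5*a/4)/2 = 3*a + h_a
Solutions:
 h(a) = C1 - 5*a^4/24 + 2*a^3/9 - 3*a^2/2 - 9*a/7 - 2*exp(-5*a/4)/5


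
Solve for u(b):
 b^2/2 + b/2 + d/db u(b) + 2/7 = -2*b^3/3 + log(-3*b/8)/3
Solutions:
 u(b) = C1 - b^4/6 - b^3/6 - b^2/4 + b*log(-b)/3 + b*(-log(2) - 13/21 + log(3)/3)


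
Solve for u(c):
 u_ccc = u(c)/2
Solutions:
 u(c) = C3*exp(2^(2/3)*c/2) + (C1*sin(2^(2/3)*sqrt(3)*c/4) + C2*cos(2^(2/3)*sqrt(3)*c/4))*exp(-2^(2/3)*c/4)


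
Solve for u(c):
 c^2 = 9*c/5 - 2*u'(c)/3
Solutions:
 u(c) = C1 - c^3/2 + 27*c^2/20


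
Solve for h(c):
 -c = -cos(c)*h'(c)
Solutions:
 h(c) = C1 + Integral(c/cos(c), c)


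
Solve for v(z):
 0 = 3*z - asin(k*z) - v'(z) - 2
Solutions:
 v(z) = C1 + 3*z^2/2 - 2*z - Piecewise((z*asin(k*z) + sqrt(-k^2*z^2 + 1)/k, Ne(k, 0)), (0, True))


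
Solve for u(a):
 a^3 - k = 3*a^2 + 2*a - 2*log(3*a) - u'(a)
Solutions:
 u(a) = C1 - a^4/4 + a^3 + a^2 + a*k - 2*a*log(a) - a*log(9) + 2*a


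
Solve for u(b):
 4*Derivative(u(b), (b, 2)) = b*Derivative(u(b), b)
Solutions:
 u(b) = C1 + C2*erfi(sqrt(2)*b/4)


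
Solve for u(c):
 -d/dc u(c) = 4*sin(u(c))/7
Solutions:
 4*c/7 + log(cos(u(c)) - 1)/2 - log(cos(u(c)) + 1)/2 = C1


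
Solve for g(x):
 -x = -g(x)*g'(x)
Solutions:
 g(x) = -sqrt(C1 + x^2)
 g(x) = sqrt(C1 + x^2)


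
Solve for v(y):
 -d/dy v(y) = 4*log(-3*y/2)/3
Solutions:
 v(y) = C1 - 4*y*log(-y)/3 + 4*y*(-log(3) + log(2) + 1)/3


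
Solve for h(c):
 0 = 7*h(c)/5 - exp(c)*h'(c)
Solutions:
 h(c) = C1*exp(-7*exp(-c)/5)


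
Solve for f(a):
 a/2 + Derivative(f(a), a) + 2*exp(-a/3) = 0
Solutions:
 f(a) = C1 - a^2/4 + 6*exp(-a/3)


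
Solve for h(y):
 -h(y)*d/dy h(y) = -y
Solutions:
 h(y) = -sqrt(C1 + y^2)
 h(y) = sqrt(C1 + y^2)


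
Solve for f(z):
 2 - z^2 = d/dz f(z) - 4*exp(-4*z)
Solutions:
 f(z) = C1 - z^3/3 + 2*z - exp(-4*z)


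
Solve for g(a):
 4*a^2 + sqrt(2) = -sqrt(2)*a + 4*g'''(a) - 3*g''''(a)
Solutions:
 g(a) = C1 + C2*a + C3*a^2 + C4*exp(4*a/3) + a^5/60 + a^4*(sqrt(2) + 6)/96 + a^3*(7*sqrt(2) + 18)/96


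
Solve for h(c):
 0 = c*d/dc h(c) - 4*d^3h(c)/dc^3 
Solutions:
 h(c) = C1 + Integral(C2*airyai(2^(1/3)*c/2) + C3*airybi(2^(1/3)*c/2), c)


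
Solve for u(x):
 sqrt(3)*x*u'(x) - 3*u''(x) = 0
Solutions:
 u(x) = C1 + C2*erfi(sqrt(2)*3^(3/4)*x/6)


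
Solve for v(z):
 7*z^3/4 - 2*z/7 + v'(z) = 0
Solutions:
 v(z) = C1 - 7*z^4/16 + z^2/7


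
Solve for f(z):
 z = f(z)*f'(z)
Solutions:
 f(z) = -sqrt(C1 + z^2)
 f(z) = sqrt(C1 + z^2)


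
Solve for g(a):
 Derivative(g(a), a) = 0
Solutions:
 g(a) = C1


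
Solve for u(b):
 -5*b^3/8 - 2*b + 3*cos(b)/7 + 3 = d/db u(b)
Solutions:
 u(b) = C1 - 5*b^4/32 - b^2 + 3*b + 3*sin(b)/7


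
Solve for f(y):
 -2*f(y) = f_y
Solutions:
 f(y) = C1*exp(-2*y)


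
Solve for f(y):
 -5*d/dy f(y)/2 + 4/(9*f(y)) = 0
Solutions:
 f(y) = -sqrt(C1 + 80*y)/15
 f(y) = sqrt(C1 + 80*y)/15


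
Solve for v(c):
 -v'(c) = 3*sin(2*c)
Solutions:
 v(c) = C1 + 3*cos(2*c)/2


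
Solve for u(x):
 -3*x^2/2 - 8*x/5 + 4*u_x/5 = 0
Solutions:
 u(x) = C1 + 5*x^3/8 + x^2


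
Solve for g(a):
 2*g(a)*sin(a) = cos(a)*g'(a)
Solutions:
 g(a) = C1/cos(a)^2


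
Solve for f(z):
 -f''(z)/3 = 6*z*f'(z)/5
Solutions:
 f(z) = C1 + C2*erf(3*sqrt(5)*z/5)


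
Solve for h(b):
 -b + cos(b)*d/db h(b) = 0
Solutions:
 h(b) = C1 + Integral(b/cos(b), b)


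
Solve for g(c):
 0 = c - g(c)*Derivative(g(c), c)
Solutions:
 g(c) = -sqrt(C1 + c^2)
 g(c) = sqrt(C1 + c^2)


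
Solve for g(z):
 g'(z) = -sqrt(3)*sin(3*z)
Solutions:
 g(z) = C1 + sqrt(3)*cos(3*z)/3


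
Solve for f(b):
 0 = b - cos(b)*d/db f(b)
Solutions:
 f(b) = C1 + Integral(b/cos(b), b)


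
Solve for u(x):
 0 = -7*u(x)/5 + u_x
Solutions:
 u(x) = C1*exp(7*x/5)


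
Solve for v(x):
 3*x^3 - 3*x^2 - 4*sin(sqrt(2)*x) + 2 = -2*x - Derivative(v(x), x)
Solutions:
 v(x) = C1 - 3*x^4/4 + x^3 - x^2 - 2*x - 2*sqrt(2)*cos(sqrt(2)*x)


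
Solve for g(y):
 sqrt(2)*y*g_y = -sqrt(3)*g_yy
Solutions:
 g(y) = C1 + C2*erf(6^(3/4)*y/6)


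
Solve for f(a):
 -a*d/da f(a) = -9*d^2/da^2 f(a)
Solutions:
 f(a) = C1 + C2*erfi(sqrt(2)*a/6)


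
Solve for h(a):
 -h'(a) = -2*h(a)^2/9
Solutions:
 h(a) = -9/(C1 + 2*a)


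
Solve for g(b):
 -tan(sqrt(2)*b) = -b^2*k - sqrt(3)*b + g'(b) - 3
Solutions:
 g(b) = C1 + b^3*k/3 + sqrt(3)*b^2/2 + 3*b + sqrt(2)*log(cos(sqrt(2)*b))/2


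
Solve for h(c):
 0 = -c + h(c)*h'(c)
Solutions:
 h(c) = -sqrt(C1 + c^2)
 h(c) = sqrt(C1 + c^2)


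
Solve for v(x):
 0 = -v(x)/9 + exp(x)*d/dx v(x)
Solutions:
 v(x) = C1*exp(-exp(-x)/9)


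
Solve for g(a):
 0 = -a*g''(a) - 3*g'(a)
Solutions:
 g(a) = C1 + C2/a^2


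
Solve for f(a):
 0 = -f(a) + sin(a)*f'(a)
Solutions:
 f(a) = C1*sqrt(cos(a) - 1)/sqrt(cos(a) + 1)


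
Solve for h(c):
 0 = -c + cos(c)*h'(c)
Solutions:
 h(c) = C1 + Integral(c/cos(c), c)


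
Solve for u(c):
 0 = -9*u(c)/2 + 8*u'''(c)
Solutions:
 u(c) = C3*exp(6^(2/3)*c/4) + (C1*sin(3*2^(2/3)*3^(1/6)*c/8) + C2*cos(3*2^(2/3)*3^(1/6)*c/8))*exp(-6^(2/3)*c/8)


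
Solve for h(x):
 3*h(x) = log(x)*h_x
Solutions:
 h(x) = C1*exp(3*li(x))


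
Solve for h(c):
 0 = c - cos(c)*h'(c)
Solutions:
 h(c) = C1 + Integral(c/cos(c), c)


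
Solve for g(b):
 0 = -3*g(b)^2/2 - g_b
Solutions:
 g(b) = 2/(C1 + 3*b)


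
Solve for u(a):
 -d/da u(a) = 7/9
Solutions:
 u(a) = C1 - 7*a/9


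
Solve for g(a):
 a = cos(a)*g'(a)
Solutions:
 g(a) = C1 + Integral(a/cos(a), a)


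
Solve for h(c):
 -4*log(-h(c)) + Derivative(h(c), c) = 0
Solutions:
 -li(-h(c)) = C1 + 4*c


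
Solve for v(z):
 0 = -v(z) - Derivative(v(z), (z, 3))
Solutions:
 v(z) = C3*exp(-z) + (C1*sin(sqrt(3)*z/2) + C2*cos(sqrt(3)*z/2))*exp(z/2)


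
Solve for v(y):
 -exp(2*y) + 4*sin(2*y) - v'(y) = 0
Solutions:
 v(y) = C1 - exp(2*y)/2 - 2*cos(2*y)


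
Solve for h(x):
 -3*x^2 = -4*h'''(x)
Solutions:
 h(x) = C1 + C2*x + C3*x^2 + x^5/80


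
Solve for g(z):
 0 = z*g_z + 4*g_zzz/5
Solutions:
 g(z) = C1 + Integral(C2*airyai(-10^(1/3)*z/2) + C3*airybi(-10^(1/3)*z/2), z)


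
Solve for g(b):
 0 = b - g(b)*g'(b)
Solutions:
 g(b) = -sqrt(C1 + b^2)
 g(b) = sqrt(C1 + b^2)


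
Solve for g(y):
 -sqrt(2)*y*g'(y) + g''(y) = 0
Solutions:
 g(y) = C1 + C2*erfi(2^(3/4)*y/2)


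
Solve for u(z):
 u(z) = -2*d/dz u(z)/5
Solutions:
 u(z) = C1*exp(-5*z/2)


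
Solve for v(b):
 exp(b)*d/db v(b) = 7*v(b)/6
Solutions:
 v(b) = C1*exp(-7*exp(-b)/6)


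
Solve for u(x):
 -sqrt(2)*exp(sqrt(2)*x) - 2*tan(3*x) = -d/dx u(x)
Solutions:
 u(x) = C1 + exp(sqrt(2)*x) - 2*log(cos(3*x))/3


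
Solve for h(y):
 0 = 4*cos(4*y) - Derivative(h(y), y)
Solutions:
 h(y) = C1 + sin(4*y)


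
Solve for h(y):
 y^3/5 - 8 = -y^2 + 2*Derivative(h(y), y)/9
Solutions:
 h(y) = C1 + 9*y^4/40 + 3*y^3/2 - 36*y


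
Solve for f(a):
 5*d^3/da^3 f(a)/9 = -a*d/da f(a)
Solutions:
 f(a) = C1 + Integral(C2*airyai(-15^(2/3)*a/5) + C3*airybi(-15^(2/3)*a/5), a)


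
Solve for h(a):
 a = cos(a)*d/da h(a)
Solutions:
 h(a) = C1 + Integral(a/cos(a), a)


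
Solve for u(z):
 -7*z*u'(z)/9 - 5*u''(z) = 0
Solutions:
 u(z) = C1 + C2*erf(sqrt(70)*z/30)


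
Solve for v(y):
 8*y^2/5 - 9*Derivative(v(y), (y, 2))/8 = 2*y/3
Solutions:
 v(y) = C1 + C2*y + 16*y^4/135 - 8*y^3/81


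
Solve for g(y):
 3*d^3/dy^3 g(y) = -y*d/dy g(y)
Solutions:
 g(y) = C1 + Integral(C2*airyai(-3^(2/3)*y/3) + C3*airybi(-3^(2/3)*y/3), y)


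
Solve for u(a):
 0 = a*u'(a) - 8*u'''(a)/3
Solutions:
 u(a) = C1 + Integral(C2*airyai(3^(1/3)*a/2) + C3*airybi(3^(1/3)*a/2), a)


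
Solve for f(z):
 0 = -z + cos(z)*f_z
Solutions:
 f(z) = C1 + Integral(z/cos(z), z)


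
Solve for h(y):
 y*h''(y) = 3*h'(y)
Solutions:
 h(y) = C1 + C2*y^4


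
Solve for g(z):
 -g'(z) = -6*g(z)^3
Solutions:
 g(z) = -sqrt(2)*sqrt(-1/(C1 + 6*z))/2
 g(z) = sqrt(2)*sqrt(-1/(C1 + 6*z))/2


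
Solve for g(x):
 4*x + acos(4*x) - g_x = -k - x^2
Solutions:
 g(x) = C1 + k*x + x^3/3 + 2*x^2 + x*acos(4*x) - sqrt(1 - 16*x^2)/4


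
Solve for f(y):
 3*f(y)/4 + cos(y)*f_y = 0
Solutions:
 f(y) = C1*(sin(y) - 1)^(3/8)/(sin(y) + 1)^(3/8)


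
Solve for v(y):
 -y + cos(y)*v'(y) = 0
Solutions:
 v(y) = C1 + Integral(y/cos(y), y)


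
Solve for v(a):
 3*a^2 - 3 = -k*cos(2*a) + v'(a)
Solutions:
 v(a) = C1 + a^3 - 3*a + k*sin(2*a)/2


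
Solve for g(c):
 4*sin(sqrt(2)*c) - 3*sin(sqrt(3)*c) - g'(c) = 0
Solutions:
 g(c) = C1 - 2*sqrt(2)*cos(sqrt(2)*c) + sqrt(3)*cos(sqrt(3)*c)


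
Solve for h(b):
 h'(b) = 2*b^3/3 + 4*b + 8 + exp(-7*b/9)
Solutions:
 h(b) = C1 + b^4/6 + 2*b^2 + 8*b - 9*exp(-7*b/9)/7


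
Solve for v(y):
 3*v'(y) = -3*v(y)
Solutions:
 v(y) = C1*exp(-y)


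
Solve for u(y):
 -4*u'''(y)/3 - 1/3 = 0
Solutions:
 u(y) = C1 + C2*y + C3*y^2 - y^3/24


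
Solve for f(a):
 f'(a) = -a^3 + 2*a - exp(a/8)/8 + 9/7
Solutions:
 f(a) = C1 - a^4/4 + a^2 + 9*a/7 - exp(a)^(1/8)


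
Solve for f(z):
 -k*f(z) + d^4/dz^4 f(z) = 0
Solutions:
 f(z) = C1*exp(-k^(1/4)*z) + C2*exp(k^(1/4)*z) + C3*exp(-I*k^(1/4)*z) + C4*exp(I*k^(1/4)*z)


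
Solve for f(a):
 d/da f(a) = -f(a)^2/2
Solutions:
 f(a) = 2/(C1 + a)


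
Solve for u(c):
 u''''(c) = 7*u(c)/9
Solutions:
 u(c) = C1*exp(-sqrt(3)*7^(1/4)*c/3) + C2*exp(sqrt(3)*7^(1/4)*c/3) + C3*sin(sqrt(3)*7^(1/4)*c/3) + C4*cos(sqrt(3)*7^(1/4)*c/3)


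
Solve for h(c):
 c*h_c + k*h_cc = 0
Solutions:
 h(c) = C1 + C2*sqrt(k)*erf(sqrt(2)*c*sqrt(1/k)/2)


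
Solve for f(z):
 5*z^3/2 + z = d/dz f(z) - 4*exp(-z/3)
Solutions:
 f(z) = C1 + 5*z^4/8 + z^2/2 - 12*exp(-z/3)


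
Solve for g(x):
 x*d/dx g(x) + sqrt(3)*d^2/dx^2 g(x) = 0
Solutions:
 g(x) = C1 + C2*erf(sqrt(2)*3^(3/4)*x/6)


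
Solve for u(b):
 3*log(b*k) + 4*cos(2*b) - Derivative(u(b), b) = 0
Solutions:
 u(b) = C1 + 3*b*log(b*k) - 3*b + 2*sin(2*b)


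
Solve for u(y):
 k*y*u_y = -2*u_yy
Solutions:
 u(y) = Piecewise((-sqrt(pi)*C1*erf(sqrt(k)*y/2)/sqrt(k) - C2, (k > 0) | (k < 0)), (-C1*y - C2, True))


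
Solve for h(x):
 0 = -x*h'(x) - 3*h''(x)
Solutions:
 h(x) = C1 + C2*erf(sqrt(6)*x/6)


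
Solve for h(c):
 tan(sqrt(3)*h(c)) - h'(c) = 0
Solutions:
 h(c) = sqrt(3)*(pi - asin(C1*exp(sqrt(3)*c)))/3
 h(c) = sqrt(3)*asin(C1*exp(sqrt(3)*c))/3


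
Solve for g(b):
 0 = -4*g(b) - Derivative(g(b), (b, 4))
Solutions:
 g(b) = (C1*sin(b) + C2*cos(b))*exp(-b) + (C3*sin(b) + C4*cos(b))*exp(b)


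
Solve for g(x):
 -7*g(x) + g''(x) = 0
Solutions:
 g(x) = C1*exp(-sqrt(7)*x) + C2*exp(sqrt(7)*x)


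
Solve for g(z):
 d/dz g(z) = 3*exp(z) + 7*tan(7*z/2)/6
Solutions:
 g(z) = C1 + 3*exp(z) - log(cos(7*z/2))/3


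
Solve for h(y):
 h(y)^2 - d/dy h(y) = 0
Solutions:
 h(y) = -1/(C1 + y)


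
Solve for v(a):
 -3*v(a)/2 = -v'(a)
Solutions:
 v(a) = C1*exp(3*a/2)


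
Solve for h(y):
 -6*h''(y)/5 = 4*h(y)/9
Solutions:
 h(y) = C1*sin(sqrt(30)*y/9) + C2*cos(sqrt(30)*y/9)


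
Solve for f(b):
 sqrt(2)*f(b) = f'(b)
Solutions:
 f(b) = C1*exp(sqrt(2)*b)


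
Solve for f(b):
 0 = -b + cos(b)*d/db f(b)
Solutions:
 f(b) = C1 + Integral(b/cos(b), b)


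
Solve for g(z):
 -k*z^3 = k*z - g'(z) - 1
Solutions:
 g(z) = C1 + k*z^4/4 + k*z^2/2 - z


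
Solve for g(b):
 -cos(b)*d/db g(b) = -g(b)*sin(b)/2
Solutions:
 g(b) = C1/sqrt(cos(b))


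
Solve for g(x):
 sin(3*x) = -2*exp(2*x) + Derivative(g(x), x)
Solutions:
 g(x) = C1 + exp(2*x) - cos(3*x)/3


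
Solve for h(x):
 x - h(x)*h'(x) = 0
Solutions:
 h(x) = -sqrt(C1 + x^2)
 h(x) = sqrt(C1 + x^2)


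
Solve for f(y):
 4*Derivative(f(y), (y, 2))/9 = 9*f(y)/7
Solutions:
 f(y) = C1*exp(-9*sqrt(7)*y/14) + C2*exp(9*sqrt(7)*y/14)


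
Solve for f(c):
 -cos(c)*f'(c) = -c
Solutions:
 f(c) = C1 + Integral(c/cos(c), c)


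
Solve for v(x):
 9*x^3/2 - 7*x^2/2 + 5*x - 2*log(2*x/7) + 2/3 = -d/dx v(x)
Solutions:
 v(x) = C1 - 9*x^4/8 + 7*x^3/6 - 5*x^2/2 + 2*x*log(x) - 2*x*log(7) - 8*x/3 + 2*x*log(2)


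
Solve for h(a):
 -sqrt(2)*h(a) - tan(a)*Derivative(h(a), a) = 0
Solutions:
 h(a) = C1/sin(a)^(sqrt(2))


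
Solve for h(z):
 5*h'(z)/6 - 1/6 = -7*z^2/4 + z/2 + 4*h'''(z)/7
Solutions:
 h(z) = C1 + C2*exp(-sqrt(210)*z/12) + C3*exp(sqrt(210)*z/12) - 7*z^3/10 + 3*z^2/10 - 67*z/25


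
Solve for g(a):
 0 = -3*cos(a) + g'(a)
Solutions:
 g(a) = C1 + 3*sin(a)


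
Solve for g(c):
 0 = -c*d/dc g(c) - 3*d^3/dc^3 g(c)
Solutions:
 g(c) = C1 + Integral(C2*airyai(-3^(2/3)*c/3) + C3*airybi(-3^(2/3)*c/3), c)


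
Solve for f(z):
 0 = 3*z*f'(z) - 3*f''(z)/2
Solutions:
 f(z) = C1 + C2*erfi(z)


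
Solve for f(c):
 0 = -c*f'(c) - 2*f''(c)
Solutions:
 f(c) = C1 + C2*erf(c/2)


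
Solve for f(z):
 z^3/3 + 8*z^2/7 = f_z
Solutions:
 f(z) = C1 + z^4/12 + 8*z^3/21


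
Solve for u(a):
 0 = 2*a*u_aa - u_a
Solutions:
 u(a) = C1 + C2*a^(3/2)


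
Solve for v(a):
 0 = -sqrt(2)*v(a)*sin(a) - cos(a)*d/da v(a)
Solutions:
 v(a) = C1*cos(a)^(sqrt(2))


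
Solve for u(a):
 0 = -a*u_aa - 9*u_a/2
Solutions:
 u(a) = C1 + C2/a^(7/2)


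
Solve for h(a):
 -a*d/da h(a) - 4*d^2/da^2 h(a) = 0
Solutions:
 h(a) = C1 + C2*erf(sqrt(2)*a/4)


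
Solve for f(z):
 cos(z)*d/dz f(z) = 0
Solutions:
 f(z) = C1


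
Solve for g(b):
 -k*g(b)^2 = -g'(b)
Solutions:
 g(b) = -1/(C1 + b*k)


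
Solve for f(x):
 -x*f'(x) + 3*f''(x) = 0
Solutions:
 f(x) = C1 + C2*erfi(sqrt(6)*x/6)


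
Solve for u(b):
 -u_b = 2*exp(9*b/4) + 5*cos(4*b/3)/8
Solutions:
 u(b) = C1 - 8*exp(9*b/4)/9 - 15*sin(4*b/3)/32


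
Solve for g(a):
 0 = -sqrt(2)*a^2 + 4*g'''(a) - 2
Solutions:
 g(a) = C1 + C2*a + C3*a^2 + sqrt(2)*a^5/240 + a^3/12


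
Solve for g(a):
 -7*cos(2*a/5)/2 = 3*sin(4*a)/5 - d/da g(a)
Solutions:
 g(a) = C1 + 35*sin(2*a/5)/4 - 3*cos(4*a)/20


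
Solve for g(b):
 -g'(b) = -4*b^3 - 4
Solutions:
 g(b) = C1 + b^4 + 4*b


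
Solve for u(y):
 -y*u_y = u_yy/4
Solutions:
 u(y) = C1 + C2*erf(sqrt(2)*y)


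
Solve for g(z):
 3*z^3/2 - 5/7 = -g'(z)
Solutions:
 g(z) = C1 - 3*z^4/8 + 5*z/7


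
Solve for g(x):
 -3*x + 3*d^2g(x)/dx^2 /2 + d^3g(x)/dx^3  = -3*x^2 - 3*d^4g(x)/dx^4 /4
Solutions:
 g(x) = C1 + C2*x - x^4/6 + 7*x^3/9 - 5*x^2/9 + (C3*sin(sqrt(14)*x/3) + C4*cos(sqrt(14)*x/3))*exp(-2*x/3)


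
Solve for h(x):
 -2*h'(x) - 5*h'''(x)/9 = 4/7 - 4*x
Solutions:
 h(x) = C1 + C2*sin(3*sqrt(10)*x/5) + C3*cos(3*sqrt(10)*x/5) + x^2 - 2*x/7


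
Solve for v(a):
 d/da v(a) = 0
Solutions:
 v(a) = C1


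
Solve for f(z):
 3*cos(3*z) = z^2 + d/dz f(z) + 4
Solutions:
 f(z) = C1 - z^3/3 - 4*z + sin(3*z)


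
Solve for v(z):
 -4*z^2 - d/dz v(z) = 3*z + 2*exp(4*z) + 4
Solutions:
 v(z) = C1 - 4*z^3/3 - 3*z^2/2 - 4*z - exp(4*z)/2


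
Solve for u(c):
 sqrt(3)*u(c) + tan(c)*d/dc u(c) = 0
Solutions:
 u(c) = C1/sin(c)^(sqrt(3))


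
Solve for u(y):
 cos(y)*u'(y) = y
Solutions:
 u(y) = C1 + Integral(y/cos(y), y)


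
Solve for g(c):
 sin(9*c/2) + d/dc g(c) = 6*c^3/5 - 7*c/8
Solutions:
 g(c) = C1 + 3*c^4/10 - 7*c^2/16 + 2*cos(9*c/2)/9


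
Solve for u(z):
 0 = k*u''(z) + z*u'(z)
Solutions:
 u(z) = C1 + C2*sqrt(k)*erf(sqrt(2)*z*sqrt(1/k)/2)


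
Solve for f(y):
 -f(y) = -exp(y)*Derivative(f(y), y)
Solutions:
 f(y) = C1*exp(-exp(-y))


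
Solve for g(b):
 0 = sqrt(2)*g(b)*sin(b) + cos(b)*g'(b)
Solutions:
 g(b) = C1*cos(b)^(sqrt(2))


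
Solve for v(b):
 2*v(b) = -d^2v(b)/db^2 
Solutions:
 v(b) = C1*sin(sqrt(2)*b) + C2*cos(sqrt(2)*b)


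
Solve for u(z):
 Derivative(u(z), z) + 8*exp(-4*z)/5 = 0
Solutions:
 u(z) = C1 + 2*exp(-4*z)/5


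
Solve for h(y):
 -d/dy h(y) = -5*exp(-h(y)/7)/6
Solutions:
 h(y) = 7*log(C1 + 5*y/42)


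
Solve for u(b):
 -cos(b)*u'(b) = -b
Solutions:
 u(b) = C1 + Integral(b/cos(b), b)


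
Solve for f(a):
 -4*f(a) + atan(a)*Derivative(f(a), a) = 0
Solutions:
 f(a) = C1*exp(4*Integral(1/atan(a), a))


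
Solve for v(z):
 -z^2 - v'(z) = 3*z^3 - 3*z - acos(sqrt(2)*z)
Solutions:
 v(z) = C1 - 3*z^4/4 - z^3/3 + 3*z^2/2 + z*acos(sqrt(2)*z) - sqrt(2)*sqrt(1 - 2*z^2)/2


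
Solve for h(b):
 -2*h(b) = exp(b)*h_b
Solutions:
 h(b) = C1*exp(2*exp(-b))


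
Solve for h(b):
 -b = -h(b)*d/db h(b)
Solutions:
 h(b) = -sqrt(C1 + b^2)
 h(b) = sqrt(C1 + b^2)


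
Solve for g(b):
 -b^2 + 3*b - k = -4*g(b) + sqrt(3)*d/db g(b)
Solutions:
 g(b) = C1*exp(4*sqrt(3)*b/3) + b^2/4 - 3*b/4 + sqrt(3)*b/8 + k/4 - 3*sqrt(3)/16 + 3/32


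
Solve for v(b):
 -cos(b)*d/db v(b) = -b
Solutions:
 v(b) = C1 + Integral(b/cos(b), b)


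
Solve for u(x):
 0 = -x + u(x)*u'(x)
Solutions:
 u(x) = -sqrt(C1 + x^2)
 u(x) = sqrt(C1 + x^2)


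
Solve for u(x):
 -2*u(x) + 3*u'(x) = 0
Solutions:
 u(x) = C1*exp(2*x/3)


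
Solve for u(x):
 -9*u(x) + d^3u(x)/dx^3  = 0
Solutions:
 u(x) = C3*exp(3^(2/3)*x) + (C1*sin(3*3^(1/6)*x/2) + C2*cos(3*3^(1/6)*x/2))*exp(-3^(2/3)*x/2)


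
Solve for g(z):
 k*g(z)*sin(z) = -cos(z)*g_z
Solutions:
 g(z) = C1*exp(k*log(cos(z)))
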